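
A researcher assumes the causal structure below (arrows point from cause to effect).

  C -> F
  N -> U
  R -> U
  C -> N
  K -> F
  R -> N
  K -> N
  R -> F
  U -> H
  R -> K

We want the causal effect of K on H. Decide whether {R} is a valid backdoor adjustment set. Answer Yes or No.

Yes

Backdoor paths from K to H (paths whose first edge points into K):
  P1: K <- R -> N -> U -> H
  P2: K <- R -> U -> H
  P3: K <- R -> F <- C -> N -> U -> H
Condition 1 (no descendant of K in the set): holds — descendants of K are {F, H, N, U}; none are in {R}.
Condition 2 (every backdoor path blocked by {R}):
  P1: blocked at fork node R ∈ conditioning set.
  P2: blocked at fork node R ∈ conditioning set.
  P3: blocked at fork node R ∈ conditioning set.
{R} satisfies the backdoor criterion.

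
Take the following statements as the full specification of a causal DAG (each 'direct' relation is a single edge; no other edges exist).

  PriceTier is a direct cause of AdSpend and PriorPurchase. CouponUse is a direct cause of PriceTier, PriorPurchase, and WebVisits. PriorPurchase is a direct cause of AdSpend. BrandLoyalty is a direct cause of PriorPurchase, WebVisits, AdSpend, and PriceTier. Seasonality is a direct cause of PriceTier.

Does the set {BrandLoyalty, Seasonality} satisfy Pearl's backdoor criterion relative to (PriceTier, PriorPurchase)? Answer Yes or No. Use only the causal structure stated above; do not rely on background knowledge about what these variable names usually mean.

Backdoor paths from PriceTier to PriorPurchase (paths whose first edge points into PriceTier):
  P1: PriceTier <- CouponUse -> PriorPurchase
  P2: PriceTier <- CouponUse -> WebVisits <- BrandLoyalty -> PriorPurchase
  P3: PriceTier <- CouponUse -> WebVisits <- BrandLoyalty -> AdSpend <- PriorPurchase
  P4: PriceTier <- BrandLoyalty -> PriorPurchase
  P5: PriceTier <- BrandLoyalty -> WebVisits <- CouponUse -> PriorPurchase
  P6: PriceTier <- BrandLoyalty -> AdSpend <- PriorPurchase
Condition 1 (no descendant of PriceTier in the set): holds — descendants of PriceTier are {AdSpend, PriorPurchase}; none are in {BrandLoyalty, Seasonality}.
Condition 2 (every backdoor path blocked by {BrandLoyalty, Seasonality}):
  P1: open — no interior node is in the conditioning set.
  P2: blocked at collider WebVisits (neither it nor any descendant is in the conditioning set).
  P3: blocked at collider WebVisits (neither it nor any descendant is in the conditioning set).
  P4: blocked at fork node BrandLoyalty ∈ conditioning set.
  P5: blocked at fork node BrandLoyalty ∈ conditioning set.
  P6: blocked at fork node BrandLoyalty ∈ conditioning set.
{BrandLoyalty, Seasonality} does not satisfy the backdoor criterion.

No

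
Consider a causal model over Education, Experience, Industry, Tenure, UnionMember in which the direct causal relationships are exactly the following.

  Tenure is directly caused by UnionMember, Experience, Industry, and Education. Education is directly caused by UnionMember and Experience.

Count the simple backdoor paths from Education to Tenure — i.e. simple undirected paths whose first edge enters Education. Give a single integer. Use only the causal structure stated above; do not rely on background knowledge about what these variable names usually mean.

2

A backdoor path from Education to Tenure is any simple undirected path whose first edge points into Education (i.e. leaves Education via a parent).
Parents of Education: {Experience, UnionMember}.
Enumerating:
  P1: Education <- UnionMember -> Tenure
  P2: Education <- Experience -> Tenure
That exhausts the simple backdoor paths. Count: 2.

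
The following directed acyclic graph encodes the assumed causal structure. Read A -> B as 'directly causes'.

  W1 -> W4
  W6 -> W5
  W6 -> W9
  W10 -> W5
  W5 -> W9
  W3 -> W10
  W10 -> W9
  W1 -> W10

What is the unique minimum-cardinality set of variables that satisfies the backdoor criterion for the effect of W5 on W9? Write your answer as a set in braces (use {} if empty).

Variables eligible for adjustment (non-descendants of W5, excluding W5 and W9): {W1, W10, W3, W4, W6}.
Backdoor paths from W5 to W9:
  P1: W5 <- W10 -> W9
  P2: W5 <- W6 -> W9
The empty set is not sufficient: P1 (W5 <- W10 -> W9) has no collider blocking it and no conditioned non-collider, so it is open.
Try {W10, W6}:
  P1: blocked at fork node W10 ∈ conditioning set.
  P2: blocked at fork node W6 ∈ conditioning set.
{W10, W6} contains no descendant of W5 and blocks every backdoor path.
Every element of {W10, W6} is needed (dropping W10 leaves P1 open; dropping W6 leaves P2 open), so no proper subset is valid.
Among all size-2 subsets of the eligible variables, only {W10, W6} blocks every backdoor path, so it is the unique smallest valid adjustment set.

{W10, W6}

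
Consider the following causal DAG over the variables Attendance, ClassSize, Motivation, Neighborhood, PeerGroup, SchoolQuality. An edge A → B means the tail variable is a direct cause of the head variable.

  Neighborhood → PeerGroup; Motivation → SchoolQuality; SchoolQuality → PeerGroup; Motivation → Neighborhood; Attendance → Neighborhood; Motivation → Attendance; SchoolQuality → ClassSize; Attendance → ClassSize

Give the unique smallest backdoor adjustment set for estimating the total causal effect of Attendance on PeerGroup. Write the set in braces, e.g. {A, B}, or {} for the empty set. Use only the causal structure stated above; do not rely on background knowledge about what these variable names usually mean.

Variables eligible for adjustment (non-descendants of Attendance, excluding Attendance and PeerGroup): {Motivation, SchoolQuality}.
Backdoor paths from Attendance to PeerGroup:
  P1: Attendance <- Motivation -> Neighborhood -> PeerGroup
  P2: Attendance <- Motivation -> SchoolQuality -> PeerGroup
The empty set is not sufficient: P1 (Attendance <- Motivation -> Neighborhood -> PeerGroup) has no collider blocking it and no conditioned non-collider, so it is open.
Try {Motivation}:
  P1: blocked at fork node Motivation ∈ conditioning set.
  P2: blocked at fork node Motivation ∈ conditioning set.
{Motivation} contains no descendant of Attendance and blocks every backdoor path.
No other singleton works — e.g. {SchoolQuality} leaves P1 open — so {Motivation} is the unique smallest valid adjustment set.

{Motivation}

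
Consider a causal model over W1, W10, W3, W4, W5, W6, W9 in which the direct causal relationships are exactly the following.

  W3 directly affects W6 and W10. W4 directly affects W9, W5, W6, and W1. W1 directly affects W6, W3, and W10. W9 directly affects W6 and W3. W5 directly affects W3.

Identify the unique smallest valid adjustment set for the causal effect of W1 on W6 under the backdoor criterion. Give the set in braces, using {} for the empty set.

Variables eligible for adjustment (non-descendants of W1, excluding W1 and W6): {W4, W5, W9}.
Backdoor paths from W1 to W6:
  P1: W1 <- W4 -> W9 -> W3 -> W6
  P2: W1 <- W4 -> W9 -> W6
  P3: W1 <- W4 -> W5 -> W3 <- W9 -> W6
  P4: W1 <- W4 -> W5 -> W3 -> W6
  P5: W1 <- W4 -> W6
The empty set is not sufficient: P1 (W1 <- W4 -> W9 -> W3 -> W6) has no collider blocking it and no conditioned non-collider, so it is open.
Try {W4}:
  P1: blocked at fork node W4 ∈ conditioning set.
  P2: blocked at fork node W4 ∈ conditioning set.
  P3: blocked at fork node W4 ∈ conditioning set.
  P4: blocked at fork node W4 ∈ conditioning set.
  P5: blocked at fork node W4 ∈ conditioning set.
{W4} contains no descendant of W1 and blocks every backdoor path.
No other singleton works — e.g. {W9} leaves P4 open — so {W4} is the unique smallest valid adjustment set.

{W4}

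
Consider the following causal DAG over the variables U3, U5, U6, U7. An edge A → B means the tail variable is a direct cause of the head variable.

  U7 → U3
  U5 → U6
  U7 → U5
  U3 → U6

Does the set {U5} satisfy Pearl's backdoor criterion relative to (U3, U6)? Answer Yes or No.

Yes

Backdoor paths from U3 to U6 (paths whose first edge points into U3):
  P1: U3 <- U7 -> U5 -> U6
Condition 1 (no descendant of U3 in the set): holds — descendants of U3 are {U6}; none are in {U5}.
Condition 2 (every backdoor path blocked by {U5}):
  P1: blocked at chain node U5 ∈ conditioning set.
{U5} satisfies the backdoor criterion.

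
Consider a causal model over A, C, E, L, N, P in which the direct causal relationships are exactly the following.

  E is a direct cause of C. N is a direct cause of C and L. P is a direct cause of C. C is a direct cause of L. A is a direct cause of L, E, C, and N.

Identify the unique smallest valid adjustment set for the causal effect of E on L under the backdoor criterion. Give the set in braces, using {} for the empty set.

Variables eligible for adjustment (non-descendants of E, excluding E and L): {A, N, P}.
Backdoor paths from E to L:
  P1: E <- A -> N -> C -> L
  P2: E <- A -> N -> L
  P3: E <- A -> C <- N -> L
  P4: E <- A -> C -> L
  P5: E <- A -> L
The empty set is not sufficient: P1 (E <- A -> N -> C -> L) has no collider blocking it and no conditioned non-collider, so it is open.
Try {A}:
  P1: blocked at fork node A ∈ conditioning set.
  P2: blocked at fork node A ∈ conditioning set.
  P3: blocked at fork node A ∈ conditioning set.
  P4: blocked at fork node A ∈ conditioning set.
  P5: blocked at fork node A ∈ conditioning set.
{A} contains no descendant of E and blocks every backdoor path.
No other singleton works — e.g. {N} leaves P4 open — so {A} is the unique smallest valid adjustment set.

{A}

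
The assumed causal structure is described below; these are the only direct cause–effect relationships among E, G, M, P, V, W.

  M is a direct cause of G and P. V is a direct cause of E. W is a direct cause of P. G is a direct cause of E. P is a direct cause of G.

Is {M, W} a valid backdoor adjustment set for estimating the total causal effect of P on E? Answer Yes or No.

Backdoor paths from P to E (paths whose first edge points into P):
  P1: P <- M -> G -> E
Condition 1 (no descendant of P in the set): holds — descendants of P are {E, G}; none are in {M, W}.
Condition 2 (every backdoor path blocked by {M, W}):
  P1: blocked at fork node M ∈ conditioning set.
{M, W} satisfies the backdoor criterion.

Yes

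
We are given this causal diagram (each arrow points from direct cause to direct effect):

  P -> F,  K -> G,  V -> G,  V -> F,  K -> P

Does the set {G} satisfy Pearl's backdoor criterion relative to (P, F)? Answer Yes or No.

No

Backdoor paths from P to F (paths whose first edge points into P):
  P1: P <- K -> G <- V -> F
Condition 1 (no descendant of P in the set): holds — descendants of P are {F}; none are in {G}.
Condition 2 (every backdoor path blocked by {G}):
  P1: open — collider(s) G are conditioned on (or have a conditioned descendant) and no non-collider on the path is in the set.
{G} does not satisfy the backdoor criterion.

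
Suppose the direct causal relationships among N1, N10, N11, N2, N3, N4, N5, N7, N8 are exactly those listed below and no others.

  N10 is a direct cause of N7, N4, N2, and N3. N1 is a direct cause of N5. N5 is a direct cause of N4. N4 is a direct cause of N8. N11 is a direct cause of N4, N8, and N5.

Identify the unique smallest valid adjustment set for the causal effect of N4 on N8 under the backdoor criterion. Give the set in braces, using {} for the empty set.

{N11}

Variables eligible for adjustment (non-descendants of N4, excluding N4 and N8): {N1, N10, N11, N2, N3, N5, N7}.
Backdoor paths from N4 to N8:
  P1: N4 <- N11 -> N8
  P2: N4 <- N5 <- N11 -> N8
The empty set is not sufficient: P1 (N4 <- N11 -> N8) has no collider blocking it and no conditioned non-collider, so it is open.
Try {N11}:
  P1: blocked at fork node N11 ∈ conditioning set.
  P2: blocked at fork node N11 ∈ conditioning set.
{N11} contains no descendant of N4 and blocks every backdoor path.
No other singleton works — e.g. {N1} leaves P1 open — so {N11} is the unique smallest valid adjustment set.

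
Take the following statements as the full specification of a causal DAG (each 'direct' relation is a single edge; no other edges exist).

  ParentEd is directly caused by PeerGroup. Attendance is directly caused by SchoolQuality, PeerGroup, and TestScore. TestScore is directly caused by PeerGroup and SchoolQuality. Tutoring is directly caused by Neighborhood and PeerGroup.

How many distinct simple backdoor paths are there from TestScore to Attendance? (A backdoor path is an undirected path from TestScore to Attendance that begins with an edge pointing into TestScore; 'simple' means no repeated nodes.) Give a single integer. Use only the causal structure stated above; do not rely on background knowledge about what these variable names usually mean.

2

A backdoor path from TestScore to Attendance is any simple undirected path whose first edge points into TestScore (i.e. leaves TestScore via a parent).
Parents of TestScore: {PeerGroup, SchoolQuality}.
Enumerating:
  P1: TestScore <- SchoolQuality -> Attendance
  P2: TestScore <- PeerGroup -> Attendance
That exhausts the simple backdoor paths. Count: 2.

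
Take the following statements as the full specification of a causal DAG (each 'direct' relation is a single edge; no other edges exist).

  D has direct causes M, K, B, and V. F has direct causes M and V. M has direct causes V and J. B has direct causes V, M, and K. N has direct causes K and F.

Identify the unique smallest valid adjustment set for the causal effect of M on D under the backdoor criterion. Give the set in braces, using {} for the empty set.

{V}

Variables eligible for adjustment (non-descendants of M, excluding M and D): {J, K, V}.
Backdoor paths from M to D:
  P1: M <- V -> B <- K -> D
  P2: M <- V -> B -> D
  P3: M <- V -> F -> N <- K -> B -> D
  P4: M <- V -> F -> N <- K -> D
  P5: M <- V -> D
The empty set is not sufficient: P2 (M <- V -> B -> D) has no collider blocking it and no conditioned non-collider, so it is open.
Try {V}:
  P1: blocked at fork node V ∈ conditioning set.
  P2: blocked at fork node V ∈ conditioning set.
  P3: blocked at fork node V ∈ conditioning set.
  P4: blocked at fork node V ∈ conditioning set.
  P5: blocked at fork node V ∈ conditioning set.
{V} contains no descendant of M and blocks every backdoor path.
No other singleton works — e.g. {J} leaves P2 open — so {V} is the unique smallest valid adjustment set.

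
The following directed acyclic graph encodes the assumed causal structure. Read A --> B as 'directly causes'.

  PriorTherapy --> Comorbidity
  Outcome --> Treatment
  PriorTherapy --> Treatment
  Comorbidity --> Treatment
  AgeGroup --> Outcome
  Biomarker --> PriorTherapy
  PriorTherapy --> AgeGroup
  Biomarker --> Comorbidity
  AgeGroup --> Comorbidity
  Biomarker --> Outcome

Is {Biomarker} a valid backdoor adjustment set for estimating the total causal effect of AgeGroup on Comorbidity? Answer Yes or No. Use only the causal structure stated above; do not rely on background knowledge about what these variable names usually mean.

No

Backdoor paths from AgeGroup to Comorbidity (paths whose first edge points into AgeGroup):
  P1: AgeGroup <- PriorTherapy <- Biomarker -> Comorbidity
  P2: AgeGroup <- PriorTherapy <- Biomarker -> Outcome -> Treatment <- Comorbidity
  P3: AgeGroup <- PriorTherapy -> Comorbidity
  P4: AgeGroup <- PriorTherapy -> Treatment <- Comorbidity
  P5: AgeGroup <- PriorTherapy -> Treatment <- Outcome <- Biomarker -> Comorbidity
Condition 1 (no descendant of AgeGroup in the set): holds — descendants of AgeGroup are {Comorbidity, Outcome, Treatment}; none are in {Biomarker}.
Condition 2 (every backdoor path blocked by {Biomarker}):
  P1: blocked at fork node Biomarker ∈ conditioning set.
  P2: blocked at fork node Biomarker ∈ conditioning set.
  P3: open — no interior node is in the conditioning set.
  P4: blocked at collider Treatment (neither it nor any descendant is in the conditioning set).
  P5: blocked at collider Treatment (neither it nor any descendant is in the conditioning set).
{Biomarker} does not satisfy the backdoor criterion.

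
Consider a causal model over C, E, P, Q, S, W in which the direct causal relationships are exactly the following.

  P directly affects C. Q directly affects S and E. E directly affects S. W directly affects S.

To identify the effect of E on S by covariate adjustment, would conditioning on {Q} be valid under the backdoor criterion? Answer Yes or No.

Backdoor paths from E to S (paths whose first edge points into E):
  P1: E <- Q -> S
Condition 1 (no descendant of E in the set): holds — descendants of E are {S}; none are in {Q}.
Condition 2 (every backdoor path blocked by {Q}):
  P1: blocked at fork node Q ∈ conditioning set.
{Q} satisfies the backdoor criterion.

Yes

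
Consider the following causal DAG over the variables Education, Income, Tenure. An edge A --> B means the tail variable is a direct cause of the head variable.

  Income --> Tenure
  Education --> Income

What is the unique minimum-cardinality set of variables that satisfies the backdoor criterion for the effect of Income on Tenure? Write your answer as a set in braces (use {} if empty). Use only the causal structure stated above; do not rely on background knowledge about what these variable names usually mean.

Variables eligible for adjustment (non-descendants of Income, excluding Income and Tenure): {Education}.
Backdoor paths from Income to Tenure:
  (none)
With no backdoor paths the empty set already satisfies the criterion, and it is trivially minimal.

{}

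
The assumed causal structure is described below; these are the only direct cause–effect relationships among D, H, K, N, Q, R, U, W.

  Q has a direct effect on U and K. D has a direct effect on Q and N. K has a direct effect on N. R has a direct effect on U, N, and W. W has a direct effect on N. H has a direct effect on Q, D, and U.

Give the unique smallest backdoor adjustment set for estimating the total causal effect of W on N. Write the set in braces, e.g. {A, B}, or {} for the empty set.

Variables eligible for adjustment (non-descendants of W, excluding W and N): {D, H, K, Q, R, U}.
Backdoor paths from W to N:
  P1: W <- R -> N
  P2: W <- R -> U <- H -> D -> Q -> K -> N
  P3: W <- R -> U <- H -> D -> N
  P4: W <- R -> U <- H -> Q <- D -> N
  P5: W <- R -> U <- H -> Q -> K -> N
  P6: W <- R -> U <- Q <- H -> D -> N
  P7: W <- R -> U <- Q <- D -> N
  P8: W <- R -> U <- Q -> K -> N
The empty set is not sufficient: P1 (W <- R -> N) has no collider blocking it and no conditioned non-collider, so it is open.
Try {R}:
  P1: blocked at fork node R ∈ conditioning set.
  P2: blocked at fork node R ∈ conditioning set.
  P3: blocked at fork node R ∈ conditioning set.
  P4: blocked at fork node R ∈ conditioning set.
  P5: blocked at fork node R ∈ conditioning set.
  P6: blocked at fork node R ∈ conditioning set.
  P7: blocked at fork node R ∈ conditioning set.
  P8: blocked at fork node R ∈ conditioning set.
{R} contains no descendant of W and blocks every backdoor path.
No other singleton works — e.g. {H} leaves P1 open — so {R} is the unique smallest valid adjustment set.

{R}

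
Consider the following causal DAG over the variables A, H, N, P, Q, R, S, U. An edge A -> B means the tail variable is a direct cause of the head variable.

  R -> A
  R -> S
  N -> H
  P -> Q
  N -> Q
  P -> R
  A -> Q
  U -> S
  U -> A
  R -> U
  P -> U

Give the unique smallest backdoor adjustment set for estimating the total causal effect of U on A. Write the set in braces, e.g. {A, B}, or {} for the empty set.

{R}

Variables eligible for adjustment (non-descendants of U, excluding U and A): {H, N, P, R}.
Backdoor paths from U to A:
  P1: U <- P -> R -> A
  P2: U <- P -> Q <- A
  P3: U <- R <- P -> Q <- A
  P4: U <- R -> A
The empty set is not sufficient: P1 (U <- P -> R -> A) has no collider blocking it and no conditioned non-collider, so it is open.
Try {R}:
  P1: blocked at chain node R ∈ conditioning set.
  P2: blocked at collider Q (neither it nor any descendant is in the conditioning set).
  P3: blocked at chain node R ∈ conditioning set.
  P4: blocked at fork node R ∈ conditioning set.
{R} contains no descendant of U and blocks every backdoor path.
No other singleton works — e.g. {P} leaves P4 open — so {R} is the unique smallest valid adjustment set.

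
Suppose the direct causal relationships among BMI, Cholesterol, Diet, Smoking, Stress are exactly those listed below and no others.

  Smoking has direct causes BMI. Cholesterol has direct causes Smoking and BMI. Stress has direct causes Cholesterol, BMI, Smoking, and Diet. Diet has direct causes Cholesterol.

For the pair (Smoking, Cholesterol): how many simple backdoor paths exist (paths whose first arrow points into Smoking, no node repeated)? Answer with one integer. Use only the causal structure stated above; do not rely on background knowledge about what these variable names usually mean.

A backdoor path from Smoking to Cholesterol is any simple undirected path whose first edge points into Smoking (i.e. leaves Smoking via a parent).
Parents of Smoking: {BMI}.
Enumerating:
  P1: Smoking <- BMI -> Cholesterol
  P2: Smoking <- BMI -> Stress <- Cholesterol
  P3: Smoking <- BMI -> Stress <- Diet <- Cholesterol
That exhausts the simple backdoor paths. Count: 3.

3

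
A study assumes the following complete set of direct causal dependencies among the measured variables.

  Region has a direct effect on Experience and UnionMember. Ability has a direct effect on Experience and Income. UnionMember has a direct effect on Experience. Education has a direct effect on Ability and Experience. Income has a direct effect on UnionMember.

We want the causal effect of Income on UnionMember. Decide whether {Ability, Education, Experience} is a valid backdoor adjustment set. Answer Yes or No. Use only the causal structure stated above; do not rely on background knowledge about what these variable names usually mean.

Backdoor paths from Income to UnionMember (paths whose first edge points into Income):
  P1: Income <- Ability <- Education -> Experience <- Region -> UnionMember
  P2: Income <- Ability <- Education -> Experience <- UnionMember
  P3: Income <- Ability -> Experience <- Region -> UnionMember
  P4: Income <- Ability -> Experience <- UnionMember
Condition 1 (no descendant of Income in the set): FAILS — Experience is a descendant of Income.
Condition 2 (every backdoor path blocked by {Ability, Education, Experience}):
  P1: blocked at chain node Ability ∈ conditioning set.
  P2: blocked at chain node Ability ∈ conditioning set.
  P3: blocked at fork node Ability ∈ conditioning set.
  P4: blocked at fork node Ability ∈ conditioning set.
{Ability, Education, Experience} does not satisfy the backdoor criterion.

No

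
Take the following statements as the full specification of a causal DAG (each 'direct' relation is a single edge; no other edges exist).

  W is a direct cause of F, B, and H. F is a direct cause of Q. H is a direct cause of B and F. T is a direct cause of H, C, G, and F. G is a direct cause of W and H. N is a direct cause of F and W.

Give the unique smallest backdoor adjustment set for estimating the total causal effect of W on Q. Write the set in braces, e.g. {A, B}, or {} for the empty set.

Variables eligible for adjustment (non-descendants of W, excluding W and Q): {C, G, N, T}.
Backdoor paths from W to Q:
  P1: W <- G <- T -> H -> F -> Q
  P2: W <- G <- T -> F -> Q
  P3: W <- G -> H <- T -> F -> Q
  P4: W <- G -> H -> F -> Q
  P5: W <- N -> F -> Q
The empty set is not sufficient: P1 (W <- G <- T -> H -> F -> Q) has no collider blocking it and no conditioned non-collider, so it is open.
Try {G, N}:
  P1: blocked at chain node G ∈ conditioning set.
  P2: blocked at chain node G ∈ conditioning set.
  P3: blocked at fork node G ∈ conditioning set.
  P4: blocked at fork node G ∈ conditioning set.
  P5: blocked at fork node N ∈ conditioning set.
{G, N} contains no descendant of W and blocks every backdoor path.
Every element of {G, N} is needed (dropping G leaves P1 open; dropping N leaves P5 open), so no proper subset is valid.
Among all size-2 subsets of the eligible variables, only {G, N} blocks every backdoor path, so it is the unique smallest valid adjustment set.

{G, N}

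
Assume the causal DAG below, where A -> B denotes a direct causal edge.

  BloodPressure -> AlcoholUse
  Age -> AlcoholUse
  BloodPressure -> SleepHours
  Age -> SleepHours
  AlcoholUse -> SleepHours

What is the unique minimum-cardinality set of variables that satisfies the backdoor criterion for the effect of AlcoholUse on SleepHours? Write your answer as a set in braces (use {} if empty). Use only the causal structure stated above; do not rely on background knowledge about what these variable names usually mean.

Variables eligible for adjustment (non-descendants of AlcoholUse, excluding AlcoholUse and SleepHours): {Age, BloodPressure}.
Backdoor paths from AlcoholUse to SleepHours:
  P1: AlcoholUse <- Age -> SleepHours
  P2: AlcoholUse <- BloodPressure -> SleepHours
The empty set is not sufficient: P1 (AlcoholUse <- Age -> SleepHours) has no collider blocking it and no conditioned non-collider, so it is open.
Try {Age, BloodPressure}:
  P1: blocked at fork node Age ∈ conditioning set.
  P2: blocked at fork node BloodPressure ∈ conditioning set.
{Age, BloodPressure} contains no descendant of AlcoholUse and blocks every backdoor path.
Every element of {Age, BloodPressure} is needed (dropping Age leaves P1 open; dropping BloodPressure leaves P2 open), so no proper subset is valid.
Among all size-2 subsets of the eligible variables, only {Age, BloodPressure} blocks every backdoor path, so it is the unique smallest valid adjustment set.

{Age, BloodPressure}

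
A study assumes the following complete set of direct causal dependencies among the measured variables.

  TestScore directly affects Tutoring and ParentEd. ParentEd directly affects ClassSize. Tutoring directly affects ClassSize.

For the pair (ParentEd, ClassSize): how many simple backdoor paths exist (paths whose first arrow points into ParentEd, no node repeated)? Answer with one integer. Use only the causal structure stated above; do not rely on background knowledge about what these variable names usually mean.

1

A backdoor path from ParentEd to ClassSize is any simple undirected path whose first edge points into ParentEd (i.e. leaves ParentEd via a parent).
Parents of ParentEd: {TestScore}.
Enumerating:
  P1: ParentEd <- TestScore -> Tutoring -> ClassSize
That exhausts the simple backdoor paths. Count: 1.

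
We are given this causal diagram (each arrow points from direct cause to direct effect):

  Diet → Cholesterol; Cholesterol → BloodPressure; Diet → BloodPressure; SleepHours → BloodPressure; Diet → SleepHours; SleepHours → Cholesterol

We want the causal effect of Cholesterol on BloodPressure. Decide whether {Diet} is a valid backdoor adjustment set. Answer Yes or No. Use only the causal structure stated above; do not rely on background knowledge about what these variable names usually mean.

No

Backdoor paths from Cholesterol to BloodPressure (paths whose first edge points into Cholesterol):
  P1: Cholesterol <- Diet -> SleepHours -> BloodPressure
  P2: Cholesterol <- Diet -> BloodPressure
  P3: Cholesterol <- SleepHours <- Diet -> BloodPressure
  P4: Cholesterol <- SleepHours -> BloodPressure
Condition 1 (no descendant of Cholesterol in the set): holds — descendants of Cholesterol are {BloodPressure}; none are in {Diet}.
Condition 2 (every backdoor path blocked by {Diet}):
  P1: blocked at fork node Diet ∈ conditioning set.
  P2: blocked at fork node Diet ∈ conditioning set.
  P3: blocked at fork node Diet ∈ conditioning set.
  P4: open — no interior node is in the conditioning set.
{Diet} does not satisfy the backdoor criterion.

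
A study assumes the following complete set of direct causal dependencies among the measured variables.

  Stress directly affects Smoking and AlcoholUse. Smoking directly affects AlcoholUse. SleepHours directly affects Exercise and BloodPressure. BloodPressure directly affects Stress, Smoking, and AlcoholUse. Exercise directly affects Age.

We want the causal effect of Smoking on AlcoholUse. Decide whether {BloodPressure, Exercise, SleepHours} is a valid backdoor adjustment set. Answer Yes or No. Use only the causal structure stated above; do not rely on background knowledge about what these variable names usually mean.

Backdoor paths from Smoking to AlcoholUse (paths whose first edge points into Smoking):
  P1: Smoking <- BloodPressure -> Stress -> AlcoholUse
  P2: Smoking <- BloodPressure -> AlcoholUse
  P3: Smoking <- Stress <- BloodPressure -> AlcoholUse
  P4: Smoking <- Stress -> AlcoholUse
Condition 1 (no descendant of Smoking in the set): holds — descendants of Smoking are {AlcoholUse}; none are in {BloodPressure, Exercise, SleepHours}.
Condition 2 (every backdoor path blocked by {BloodPressure, Exercise, SleepHours}):
  P1: blocked at fork node BloodPressure ∈ conditioning set.
  P2: blocked at fork node BloodPressure ∈ conditioning set.
  P3: blocked at fork node BloodPressure ∈ conditioning set.
  P4: open — no interior node is in the conditioning set.
{BloodPressure, Exercise, SleepHours} does not satisfy the backdoor criterion.

No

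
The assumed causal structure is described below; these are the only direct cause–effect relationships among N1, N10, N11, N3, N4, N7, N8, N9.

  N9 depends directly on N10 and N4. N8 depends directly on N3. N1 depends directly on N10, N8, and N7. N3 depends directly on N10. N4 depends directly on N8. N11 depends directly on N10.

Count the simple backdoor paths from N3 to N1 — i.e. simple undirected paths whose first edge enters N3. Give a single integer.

2

A backdoor path from N3 to N1 is any simple undirected path whose first edge points into N3 (i.e. leaves N3 via a parent).
Parents of N3: {N10}.
Enumerating:
  P1: N3 <- N10 -> N1
  P2: N3 <- N10 -> N9 <- N4 <- N8 -> N1
That exhausts the simple backdoor paths. Count: 2.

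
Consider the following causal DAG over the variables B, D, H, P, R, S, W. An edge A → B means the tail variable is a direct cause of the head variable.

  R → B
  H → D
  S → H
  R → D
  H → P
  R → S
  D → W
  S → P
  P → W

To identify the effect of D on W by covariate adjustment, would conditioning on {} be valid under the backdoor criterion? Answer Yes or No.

No

Backdoor paths from D to W (paths whose first edge points into D):
  P1: D <- R -> S -> H -> P -> W
  P2: D <- R -> S -> P -> W
  P3: D <- H <- S -> P -> W
  P4: D <- H -> P -> W
Condition 1 (no descendant of D in the set): holds — descendants of D are {W}; none are in {}.
Condition 2 (every backdoor path blocked by {}):
  P1: open — no interior node is in the conditioning set.
  P2: open — no interior node is in the conditioning set.
  P3: open — no interior node is in the conditioning set.
  P4: open — no interior node is in the conditioning set.
{} does not satisfy the backdoor criterion.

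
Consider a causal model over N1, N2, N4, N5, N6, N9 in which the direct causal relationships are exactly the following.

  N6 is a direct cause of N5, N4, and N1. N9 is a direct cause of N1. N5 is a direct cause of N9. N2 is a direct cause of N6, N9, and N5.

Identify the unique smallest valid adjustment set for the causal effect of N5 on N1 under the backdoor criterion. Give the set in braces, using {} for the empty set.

Variables eligible for adjustment (non-descendants of N5, excluding N5 and N1): {N2, N4, N6}.
Backdoor paths from N5 to N1:
  P1: N5 <- N2 -> N6 -> N1
  P2: N5 <- N2 -> N9 -> N1
  P3: N5 <- N6 <- N2 -> N9 -> N1
  P4: N5 <- N6 -> N1
The empty set is not sufficient: P1 (N5 <- N2 -> N6 -> N1) has no collider blocking it and no conditioned non-collider, so it is open.
Try {N2, N6}:
  P1: blocked at fork node N2 ∈ conditioning set.
  P2: blocked at fork node N2 ∈ conditioning set.
  P3: blocked at chain node N6 ∈ conditioning set.
  P4: blocked at fork node N6 ∈ conditioning set.
{N2, N6} contains no descendant of N5 and blocks every backdoor path.
Every element of {N2, N6} is needed (dropping N2 leaves P2 open; dropping N6 leaves P4 open), so no proper subset is valid.
Among all size-2 subsets of the eligible variables, only {N2, N6} blocks every backdoor path, so it is the unique smallest valid adjustment set.

{N2, N6}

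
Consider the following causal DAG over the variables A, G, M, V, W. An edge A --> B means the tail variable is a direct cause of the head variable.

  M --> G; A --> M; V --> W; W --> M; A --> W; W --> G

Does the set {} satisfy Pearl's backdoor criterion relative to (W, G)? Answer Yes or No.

No

Backdoor paths from W to G (paths whose first edge points into W):
  P1: W <- A -> M -> G
Condition 1 (no descendant of W in the set): holds — descendants of W are {G, M}; none are in {}.
Condition 2 (every backdoor path blocked by {}):
  P1: open — no interior node is in the conditioning set.
{} does not satisfy the backdoor criterion.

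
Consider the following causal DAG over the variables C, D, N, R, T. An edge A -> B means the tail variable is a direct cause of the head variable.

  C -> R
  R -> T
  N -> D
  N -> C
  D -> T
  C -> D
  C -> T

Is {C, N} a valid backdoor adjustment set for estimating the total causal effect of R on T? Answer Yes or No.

Backdoor paths from R to T (paths whose first edge points into R):
  P1: R <- C <- N -> D -> T
  P2: R <- C -> D -> T
  P3: R <- C -> T
Condition 1 (no descendant of R in the set): holds — descendants of R are {T}; none are in {C, N}.
Condition 2 (every backdoor path blocked by {C, N}):
  P1: blocked at chain node C ∈ conditioning set.
  P2: blocked at fork node C ∈ conditioning set.
  P3: blocked at fork node C ∈ conditioning set.
{C, N} satisfies the backdoor criterion.

Yes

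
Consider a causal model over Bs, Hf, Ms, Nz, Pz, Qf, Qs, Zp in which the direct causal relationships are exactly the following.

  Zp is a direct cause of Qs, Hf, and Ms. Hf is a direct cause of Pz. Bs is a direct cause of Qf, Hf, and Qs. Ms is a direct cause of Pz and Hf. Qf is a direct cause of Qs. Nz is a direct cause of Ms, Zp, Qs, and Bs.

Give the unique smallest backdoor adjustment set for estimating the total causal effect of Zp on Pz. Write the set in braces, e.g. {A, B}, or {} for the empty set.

Variables eligible for adjustment (non-descendants of Zp, excluding Zp and Pz): {Bs, Nz, Qf}.
Backdoor paths from Zp to Pz:
  P1: Zp <- Nz -> Bs -> Hf <- Ms -> Pz
  P2: Zp <- Nz -> Bs -> Hf -> Pz
  P3: Zp <- Nz -> Ms -> Hf -> Pz
  P4: Zp <- Nz -> Ms -> Pz
  P5: Zp <- Nz -> Qs <- Bs -> Hf <- Ms -> Pz
  P6: Zp <- Nz -> Qs <- Bs -> Hf -> Pz
  P7: Zp <- Nz -> Qs <- Qf <- Bs -> Hf <- Ms -> Pz
  P8: Zp <- Nz -> Qs <- Qf <- Bs -> Hf -> Pz
The empty set is not sufficient: P2 (Zp <- Nz -> Bs -> Hf -> Pz) has no collider blocking it and no conditioned non-collider, so it is open.
Try {Nz}:
  P1: blocked at fork node Nz ∈ conditioning set.
  P2: blocked at fork node Nz ∈ conditioning set.
  P3: blocked at fork node Nz ∈ conditioning set.
  P4: blocked at fork node Nz ∈ conditioning set.
  P5: blocked at fork node Nz ∈ conditioning set.
  P6: blocked at fork node Nz ∈ conditioning set.
  P7: blocked at fork node Nz ∈ conditioning set.
  P8: blocked at fork node Nz ∈ conditioning set.
{Nz} contains no descendant of Zp and blocks every backdoor path.
No other singleton works — e.g. {Bs} leaves P3 open — so {Nz} is the unique smallest valid adjustment set.

{Nz}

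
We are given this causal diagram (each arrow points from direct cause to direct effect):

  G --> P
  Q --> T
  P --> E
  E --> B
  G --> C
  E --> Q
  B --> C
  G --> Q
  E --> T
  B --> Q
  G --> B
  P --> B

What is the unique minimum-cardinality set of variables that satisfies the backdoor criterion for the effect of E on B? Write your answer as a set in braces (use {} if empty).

{P}

Variables eligible for adjustment (non-descendants of E, excluding E and B): {G, P}.
Backdoor paths from E to B:
  P1: E <- P <- G -> B
  P2: E <- P <- G -> Q <- B
  P3: E <- P <- G -> C <- B
  P4: E <- P -> B
The empty set is not sufficient: P1 (E <- P <- G -> B) has no collider blocking it and no conditioned non-collider, so it is open.
Try {P}:
  P1: blocked at chain node P ∈ conditioning set.
  P2: blocked at chain node P ∈ conditioning set.
  P3: blocked at chain node P ∈ conditioning set.
  P4: blocked at fork node P ∈ conditioning set.
{P} contains no descendant of E and blocks every backdoor path.
No other singleton works — e.g. {G} leaves P4 open — so {P} is the unique smallest valid adjustment set.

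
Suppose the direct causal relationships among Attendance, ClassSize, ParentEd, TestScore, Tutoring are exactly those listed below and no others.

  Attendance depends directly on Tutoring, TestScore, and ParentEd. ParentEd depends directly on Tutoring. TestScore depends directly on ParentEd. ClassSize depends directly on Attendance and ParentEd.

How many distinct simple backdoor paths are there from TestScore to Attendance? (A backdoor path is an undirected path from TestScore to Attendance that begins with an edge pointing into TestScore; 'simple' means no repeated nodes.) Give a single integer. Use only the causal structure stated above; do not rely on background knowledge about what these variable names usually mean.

A backdoor path from TestScore to Attendance is any simple undirected path whose first edge points into TestScore (i.e. leaves TestScore via a parent).
Parents of TestScore: {ParentEd}.
Enumerating:
  P1: TestScore <- ParentEd <- Tutoring -> Attendance
  P2: TestScore <- ParentEd -> Attendance
  P3: TestScore <- ParentEd -> ClassSize <- Attendance
That exhausts the simple backdoor paths. Count: 3.

3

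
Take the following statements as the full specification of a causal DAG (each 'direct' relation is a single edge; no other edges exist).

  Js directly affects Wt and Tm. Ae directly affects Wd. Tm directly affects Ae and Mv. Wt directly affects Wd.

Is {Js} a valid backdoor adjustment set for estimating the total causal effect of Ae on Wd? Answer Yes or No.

Yes

Backdoor paths from Ae to Wd (paths whose first edge points into Ae):
  P1: Ae <- Tm <- Js -> Wt -> Wd
Condition 1 (no descendant of Ae in the set): holds — descendants of Ae are {Wd}; none are in {Js}.
Condition 2 (every backdoor path blocked by {Js}):
  P1: blocked at fork node Js ∈ conditioning set.
{Js} satisfies the backdoor criterion.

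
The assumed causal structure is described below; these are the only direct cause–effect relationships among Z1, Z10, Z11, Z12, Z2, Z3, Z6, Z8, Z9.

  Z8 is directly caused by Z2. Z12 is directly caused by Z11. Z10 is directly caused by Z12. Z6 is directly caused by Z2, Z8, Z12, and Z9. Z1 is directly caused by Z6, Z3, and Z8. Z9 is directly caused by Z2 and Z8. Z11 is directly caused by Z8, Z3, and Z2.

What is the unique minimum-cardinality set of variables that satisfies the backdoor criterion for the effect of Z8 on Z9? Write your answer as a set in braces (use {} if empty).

Variables eligible for adjustment (non-descendants of Z8, excluding Z8 and Z9): {Z2, Z3}.
Backdoor paths from Z8 to Z9:
  P1: Z8 <- Z2 -> Z9
  P2: Z8 <- Z2 -> Z11 <- Z3 -> Z1 <- Z6 <- Z9
  P3: Z8 <- Z2 -> Z11 -> Z12 -> Z6 <- Z9
  P4: Z8 <- Z2 -> Z6 <- Z9
The empty set is not sufficient: P1 (Z8 <- Z2 -> Z9) has no collider blocking it and no conditioned non-collider, so it is open.
Try {Z2}:
  P1: blocked at fork node Z2 ∈ conditioning set.
  P2: blocked at fork node Z2 ∈ conditioning set.
  P3: blocked at fork node Z2 ∈ conditioning set.
  P4: blocked at fork node Z2 ∈ conditioning set.
{Z2} contains no descendant of Z8 and blocks every backdoor path.
No other singleton works — e.g. {Z3} leaves P1 open — so {Z2} is the unique smallest valid adjustment set.

{Z2}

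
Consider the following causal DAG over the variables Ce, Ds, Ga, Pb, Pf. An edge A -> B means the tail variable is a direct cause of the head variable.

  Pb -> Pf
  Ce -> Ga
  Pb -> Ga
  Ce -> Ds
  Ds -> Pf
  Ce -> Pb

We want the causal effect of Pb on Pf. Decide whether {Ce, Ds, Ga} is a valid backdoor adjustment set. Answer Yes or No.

No

Backdoor paths from Pb to Pf (paths whose first edge points into Pb):
  P1: Pb <- Ce -> Ds -> Pf
Condition 1 (no descendant of Pb in the set): FAILS — Ga is a descendant of Pb.
Condition 2 (every backdoor path blocked by {Ce, Ds, Ga}):
  P1: blocked at fork node Ce ∈ conditioning set.
{Ce, Ds, Ga} does not satisfy the backdoor criterion.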